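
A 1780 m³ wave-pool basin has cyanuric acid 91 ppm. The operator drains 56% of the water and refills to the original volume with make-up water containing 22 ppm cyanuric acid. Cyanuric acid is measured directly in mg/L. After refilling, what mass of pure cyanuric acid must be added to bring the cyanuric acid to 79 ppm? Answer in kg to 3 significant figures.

Volume: 1780 m³ = 1,780,000 L.
After draining 56% and refilling: 91 × 0.44 + 22 × 0.56 = 52.36 ppm.
Deficit to target: 79 − 52.36 = 26.64 mg/L.
Mass: 26.64 mg/L × 1,780,000 L = 47,420 g cyanuric acid.

47.4 kg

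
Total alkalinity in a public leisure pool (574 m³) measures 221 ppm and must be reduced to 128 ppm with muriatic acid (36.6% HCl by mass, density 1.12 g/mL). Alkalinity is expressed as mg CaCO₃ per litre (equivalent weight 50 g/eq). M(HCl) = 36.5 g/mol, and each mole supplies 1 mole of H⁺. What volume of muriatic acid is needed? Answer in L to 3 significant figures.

95.1 L

Volume: 574 m³ = 574,000 L.
Alkalinity to neutralize: (221 − 128) = 93 mg/L as CaCO₃ × 574,000 L = 53,380 g as CaCO₃.
Equivalents of H⁺ required: 53,380 ÷ 50 g/eq = 1068 eq = 1068 mol HCl.
Mass of HCl: 1068 × 36.5 = 38,970 g.
Mass of 36.6% solution: 38,970 / 0.366 = 106,500 g.
Volume: 106,500 g ÷ 1.12 g/mL = 95,060 mL.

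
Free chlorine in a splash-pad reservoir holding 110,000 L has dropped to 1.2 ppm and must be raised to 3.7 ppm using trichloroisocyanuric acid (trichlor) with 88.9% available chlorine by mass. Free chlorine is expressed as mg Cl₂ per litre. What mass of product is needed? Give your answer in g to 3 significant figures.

Chlorine deficit: 3.7 − 1.2 = 2.5 ppm = 2.5 mg/L as Cl₂.
Cl₂ equivalent needed: 2.5 mg/L × 110,000 L = 275,000 mg = 275 g.
Product at 88.9% available chlorine: 275 / 0.889 = 309.3 g.

309 g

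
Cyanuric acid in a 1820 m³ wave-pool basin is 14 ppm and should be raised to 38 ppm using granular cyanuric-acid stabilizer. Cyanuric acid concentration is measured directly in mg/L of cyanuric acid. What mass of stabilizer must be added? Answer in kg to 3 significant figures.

43.7 kg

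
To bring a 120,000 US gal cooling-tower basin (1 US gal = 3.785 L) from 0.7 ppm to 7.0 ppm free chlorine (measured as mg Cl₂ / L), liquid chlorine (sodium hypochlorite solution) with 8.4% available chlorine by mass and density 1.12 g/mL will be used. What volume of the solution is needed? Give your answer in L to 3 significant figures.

30.4 L

Volume: 120,000 US gal × 3.785 L/gal = 454,200 L.
Chlorine deficit: 7.0 − 0.7 = 6.3 ppm = 6.3 mg/L as Cl₂.
Cl₂ equivalent needed: 6.3 mg/L × 454,200 L = 2,861,000 mg = 2861 g.
Product at 8.4% available chlorine: 2861 / 0.084 = 34,060 g.
Volume at density 1.12 g/mL: 34,060 g ÷ 1.12 g/mL = 30,420 mL.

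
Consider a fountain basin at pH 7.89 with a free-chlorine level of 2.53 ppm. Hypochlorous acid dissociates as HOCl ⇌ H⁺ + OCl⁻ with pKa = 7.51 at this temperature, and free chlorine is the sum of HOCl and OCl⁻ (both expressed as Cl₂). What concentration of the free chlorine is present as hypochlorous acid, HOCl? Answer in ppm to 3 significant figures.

[OCl⁻]/[HOCl] = 10^(pH − pKa) = 10^(7.89 − 7.51) = 10^0.38 = 2.399.
Fraction as HOCl = 1 / (1 + 2.399) = 0.2942.
HOCl = 0.2942 × 2.53 ppm = 0.7444 ppm.

0.744 ppm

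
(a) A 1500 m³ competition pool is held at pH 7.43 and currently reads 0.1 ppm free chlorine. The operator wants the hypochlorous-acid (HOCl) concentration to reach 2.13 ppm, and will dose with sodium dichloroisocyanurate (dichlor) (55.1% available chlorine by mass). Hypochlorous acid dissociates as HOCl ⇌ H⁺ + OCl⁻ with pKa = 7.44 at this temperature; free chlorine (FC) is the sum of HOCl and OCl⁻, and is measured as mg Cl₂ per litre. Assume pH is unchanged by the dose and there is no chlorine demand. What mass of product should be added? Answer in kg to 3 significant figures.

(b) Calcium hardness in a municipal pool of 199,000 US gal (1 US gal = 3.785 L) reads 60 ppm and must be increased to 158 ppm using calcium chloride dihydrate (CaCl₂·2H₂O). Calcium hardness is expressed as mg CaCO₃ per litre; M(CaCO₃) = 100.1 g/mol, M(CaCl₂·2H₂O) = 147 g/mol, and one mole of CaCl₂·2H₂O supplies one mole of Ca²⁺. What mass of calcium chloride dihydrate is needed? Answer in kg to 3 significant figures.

(a) 11.2 kg; (b) 108 kg

(a) Volume: 1500 m³ = 1,500,000 L.
(a) [OCl⁻]/[HOCl] = 10^(pH − pKa) = 10^(7.43 − 7.44) = 0.9772; fraction as HOCl = 1/(1 + 0.9772) = 0.5058.
(a) Free chlorine required for 2.13 ppm HOCl: 2.13 / 0.5058 = 4.212 ppm.
(a) FC to add: 4.212 − 0.1 = 4.112 mg/L as Cl₂.
(a) Cl₂ equivalent: 4.112 mg/L × 1,500,000 L = 6167 g.
(a) Product at 55.1% available Cl: 6167 / 0.551 = 11,190 g.

(b) Volume: 199,000 US gal × 3.785 L/gal = 753,215 L.
(b) Hardness to add: (158 − 60) = 98 mg/L as CaCO₃ × 753,215 L = 73,820 g as CaCO₃.
(b) Moles of Ca²⁺ (1 mol Ca²⁺ ≡ 1 mol CaCO₃): 73,820 / 100.1 g/mol = 737.4 mol.
(b) Mass of CaCl₂·2H₂O: 737.4 × 147 = 108,400 g.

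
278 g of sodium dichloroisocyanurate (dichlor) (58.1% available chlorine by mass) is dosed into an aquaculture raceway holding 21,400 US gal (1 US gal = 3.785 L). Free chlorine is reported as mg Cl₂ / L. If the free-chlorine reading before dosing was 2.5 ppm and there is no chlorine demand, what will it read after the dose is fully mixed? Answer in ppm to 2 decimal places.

4.49 ppm

Volume: 21,400 US gal × 3.785 L/gal = 80,999 L.
Available chlorine delivered: 278 g × 0.581 = 161.5 g as Cl₂.
Concentration rise: 161.5 g / 80,999 L = 1.994 mg/L = 1.99 ppm.
Final FC: 2.5 + 1.99 = 4.49 ppm.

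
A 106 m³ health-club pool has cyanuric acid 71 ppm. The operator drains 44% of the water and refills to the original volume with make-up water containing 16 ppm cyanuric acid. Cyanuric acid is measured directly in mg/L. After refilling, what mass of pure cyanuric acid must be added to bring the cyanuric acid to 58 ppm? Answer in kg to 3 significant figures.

Volume: 106 m³ = 106,000 L.
After draining 44% and refilling: 71 × 0.56 + 16 × 0.44 = 46.8 ppm.
Deficit to target: 58 − 46.8 = 11.2 mg/L.
Mass: 11.2 mg/L × 106,000 L = 1187 g cyanuric acid.

1.19 kg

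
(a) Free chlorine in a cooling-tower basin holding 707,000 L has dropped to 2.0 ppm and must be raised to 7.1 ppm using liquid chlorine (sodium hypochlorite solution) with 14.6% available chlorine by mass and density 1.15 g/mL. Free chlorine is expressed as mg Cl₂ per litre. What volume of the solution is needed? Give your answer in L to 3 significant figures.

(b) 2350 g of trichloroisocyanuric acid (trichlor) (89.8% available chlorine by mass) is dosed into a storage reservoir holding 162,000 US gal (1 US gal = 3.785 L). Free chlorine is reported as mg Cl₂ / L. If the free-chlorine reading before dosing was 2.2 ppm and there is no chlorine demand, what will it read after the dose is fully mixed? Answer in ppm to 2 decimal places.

(a) 21.5 L; (b) 5.64 ppm

(a) Chlorine deficit: 7.1 − 2.0 = 5.1 ppm = 5.1 mg/L as Cl₂.
(a) Cl₂ equivalent needed: 5.1 mg/L × 707,000 L = 3,606,000 mg = 3606 g.
(a) Product at 14.6% available chlorine: 3606 / 0.146 = 24,700 g.
(a) Volume at density 1.15 g/mL: 24,700 g ÷ 1.15 g/mL = 21,480 mL.

(b) Volume: 162,000 US gal × 3.785 L/gal = 613,170 L.
(b) Available chlorine delivered: 2350 g × 0.898 = 2110 g as Cl₂.
(b) Concentration rise: 2110 g / 613,170 L = 3.442 mg/L = 3.44 ppm.
(b) Final FC: 2.2 + 3.44 = 5.64 ppm.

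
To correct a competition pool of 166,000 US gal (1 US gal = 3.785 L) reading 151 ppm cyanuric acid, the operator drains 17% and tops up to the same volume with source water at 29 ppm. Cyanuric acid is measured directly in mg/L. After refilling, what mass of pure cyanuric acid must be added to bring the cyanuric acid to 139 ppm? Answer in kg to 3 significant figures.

5.49 kg

Volume: 166,000 US gal × 3.785 L/gal = 628,310 L.
After draining 17% and refilling: 151 × 0.83 + 29 × 0.17 = 130.26 ppm.
Deficit to target: 139 − 130.26 = 8.74 mg/L.
Mass: 8.74 mg/L × 628,310 L = 5491 g cyanuric acid.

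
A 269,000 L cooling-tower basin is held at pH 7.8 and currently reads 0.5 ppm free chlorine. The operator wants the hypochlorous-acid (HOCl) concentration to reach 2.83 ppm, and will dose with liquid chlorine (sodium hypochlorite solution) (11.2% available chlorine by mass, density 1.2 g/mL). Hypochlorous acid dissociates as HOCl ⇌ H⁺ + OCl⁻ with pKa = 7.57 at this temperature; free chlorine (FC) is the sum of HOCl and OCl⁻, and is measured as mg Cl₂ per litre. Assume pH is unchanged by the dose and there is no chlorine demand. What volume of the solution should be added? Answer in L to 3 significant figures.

[OCl⁻]/[HOCl] = 10^(pH − pKa) = 10^(7.8 − 7.57) = 1.698; fraction as HOCl = 1/(1 + 1.698) = 0.3706.
Free chlorine required for 2.83 ppm HOCl: 2.83 / 0.3706 = 7.636 ppm.
FC to add: 7.636 − 0.5 = 7.136 mg/L as Cl₂.
Cl₂ equivalent: 7.136 mg/L × 269,000 L = 1920 g.
Product at 11.2% available Cl: 1920 / 0.112 = 17,140 g.
Volume: 17,140 g ÷ 1.2 g/mL = 14,280 mL.

14.3 L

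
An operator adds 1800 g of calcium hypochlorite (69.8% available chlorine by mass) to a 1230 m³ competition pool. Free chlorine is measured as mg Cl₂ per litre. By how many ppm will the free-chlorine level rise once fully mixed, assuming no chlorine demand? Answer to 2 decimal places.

Volume: 1230 m³ = 1,230,000 L.
Available chlorine delivered: 1800 g × 0.698 = 1256 g as Cl₂.
Concentration rise: 1256 g / 1,230,000 L = 1.021 mg/L = 1.02 ppm.

1.02 ppm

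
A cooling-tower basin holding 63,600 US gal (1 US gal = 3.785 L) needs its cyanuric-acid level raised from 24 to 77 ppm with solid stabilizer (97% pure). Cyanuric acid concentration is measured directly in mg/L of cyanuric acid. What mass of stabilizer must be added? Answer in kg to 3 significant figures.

13.2 kg

Volume: 63,600 US gal × 3.785 L/gal = 240,726 L.
CYA to add: (77 − 24) = 53 mg/L × 240,726 L = 12,760 g cyanuric acid.
At 97% purity: 12,760 / 0.97 = 13,150 g product.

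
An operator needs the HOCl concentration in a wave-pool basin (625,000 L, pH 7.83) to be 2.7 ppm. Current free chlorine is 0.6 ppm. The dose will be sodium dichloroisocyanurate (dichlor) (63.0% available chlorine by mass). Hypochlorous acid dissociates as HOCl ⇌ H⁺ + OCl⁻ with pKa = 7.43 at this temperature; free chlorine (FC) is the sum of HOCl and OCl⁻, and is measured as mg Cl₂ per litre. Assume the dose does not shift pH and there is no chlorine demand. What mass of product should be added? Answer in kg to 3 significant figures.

8.81 kg

[OCl⁻]/[HOCl] = 10^(pH − pKa) = 10^(7.83 − 7.43) = 2.512; fraction as HOCl = 1/(1 + 2.512) = 0.2847.
Free chlorine required for 2.7 ppm HOCl: 2.7 / 0.2847 = 9.482 ppm.
FC to add: 9.482 − 0.6 = 8.882 mg/L as Cl₂.
Cl₂ equivalent: 8.882 mg/L × 625,000 L = 5551 g.
Product at 63.0% available Cl: 5551 / 0.63 = 8812 g.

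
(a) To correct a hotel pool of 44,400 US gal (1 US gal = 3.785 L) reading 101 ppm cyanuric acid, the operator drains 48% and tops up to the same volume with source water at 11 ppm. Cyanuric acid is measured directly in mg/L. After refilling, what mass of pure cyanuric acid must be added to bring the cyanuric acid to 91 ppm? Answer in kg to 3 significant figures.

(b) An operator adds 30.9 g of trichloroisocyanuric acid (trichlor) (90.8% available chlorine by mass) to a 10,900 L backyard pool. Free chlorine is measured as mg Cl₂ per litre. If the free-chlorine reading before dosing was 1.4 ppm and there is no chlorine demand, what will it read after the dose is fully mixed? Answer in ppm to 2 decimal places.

(a) Volume: 44,400 US gal × 3.785 L/gal = 168,054 L.
(a) After draining 48% and refilling: 101 × 0.52 + 11 × 0.48 = 57.8 ppm.
(a) Deficit to target: 91 − 57.8 = 33.2 mg/L.
(a) Mass: 33.2 mg/L × 168,054 L = 5579 g cyanuric acid.

(b) Available chlorine delivered: 30.9 g × 0.908 = 28.06 g as Cl₂.
(b) Concentration rise: 28.06 g / 10,900 L = 2.574 mg/L = 2.57 ppm.
(b) Final FC: 1.4 + 2.57 = 3.97 ppm.

(a) 5.58 kg; (b) 3.97 ppm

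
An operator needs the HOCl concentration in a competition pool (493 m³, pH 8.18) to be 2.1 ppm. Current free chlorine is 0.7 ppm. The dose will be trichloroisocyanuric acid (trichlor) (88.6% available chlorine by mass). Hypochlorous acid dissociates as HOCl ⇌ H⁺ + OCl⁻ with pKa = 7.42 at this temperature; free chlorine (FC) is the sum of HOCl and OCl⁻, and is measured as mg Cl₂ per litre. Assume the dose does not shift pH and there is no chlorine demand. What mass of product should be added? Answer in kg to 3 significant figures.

Volume: 493 m³ = 493,000 L.
[OCl⁻]/[HOCl] = 10^(pH − pKa) = 10^(8.18 − 7.42) = 5.754; fraction as HOCl = 1/(1 + 5.754) = 0.1481.
Free chlorine required for 2.1 ppm HOCl: 2.1 / 0.1481 = 14.18 ppm.
FC to add: 14.18 − 0.7 = 13.48 mg/L as Cl₂.
Cl₂ equivalent: 13.48 mg/L × 493,000 L = 6648 g.
Product at 88.6% available Cl: 6648 / 0.886 = 7503 g.

7.50 kg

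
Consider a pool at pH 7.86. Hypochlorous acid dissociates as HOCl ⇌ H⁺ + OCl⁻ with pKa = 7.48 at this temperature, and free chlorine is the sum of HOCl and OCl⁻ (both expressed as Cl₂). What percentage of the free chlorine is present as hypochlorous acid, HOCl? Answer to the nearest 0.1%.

29.4%

[OCl⁻]/[HOCl] = 10^(pH − pKa) = 10^(7.86 − 7.48) = 10^0.38 = 2.399.
Fraction as HOCl = 1 / (1 + 2.399) = 0.2942.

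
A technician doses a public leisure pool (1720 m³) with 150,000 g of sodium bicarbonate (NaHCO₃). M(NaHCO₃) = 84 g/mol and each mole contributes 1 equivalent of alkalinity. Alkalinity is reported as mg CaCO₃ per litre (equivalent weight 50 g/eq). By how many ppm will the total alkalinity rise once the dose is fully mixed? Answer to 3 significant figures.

Volume: 1720 m³ = 1,720,000 L.
Moles of NaHCO₃: 150,000 g ÷ 84 g/mol = 1786 mol → 1786 eq of alkalinity.
As CaCO₃: 1786 eq × 50 g/eq = 89,290 g.
Rise: 89,290 g / 1,720,000 L × 1000 = 51.91 mg/L.

51.9 ppm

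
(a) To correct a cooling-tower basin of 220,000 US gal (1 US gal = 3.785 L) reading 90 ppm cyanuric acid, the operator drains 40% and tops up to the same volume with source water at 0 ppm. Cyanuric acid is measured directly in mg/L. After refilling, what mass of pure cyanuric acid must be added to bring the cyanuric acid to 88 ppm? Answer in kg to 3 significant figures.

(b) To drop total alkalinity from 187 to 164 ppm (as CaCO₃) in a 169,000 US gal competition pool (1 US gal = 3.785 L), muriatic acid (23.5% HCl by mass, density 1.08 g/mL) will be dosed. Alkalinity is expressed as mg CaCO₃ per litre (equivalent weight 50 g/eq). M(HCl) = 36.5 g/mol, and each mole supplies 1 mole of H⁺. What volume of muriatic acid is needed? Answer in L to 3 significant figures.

(a) Volume: 220,000 US gal × 3.785 L/gal = 832,700 L.
(a) After draining 40% and refilling: 90 × 0.60 + 0 × 0.40 = 54 ppm.
(a) Deficit to target: 88 − 54 = 34 mg/L.
(a) Mass: 34 mg/L × 832,700 L = 28,310 g cyanuric acid.

(b) Volume: 169,000 US gal × 3.785 L/gal = 639,665 L.
(b) Alkalinity to neutralize: (187 − 164) = 23 mg/L as CaCO₃ × 639,665 L = 14,710 g as CaCO₃.
(b) Equivalents of H⁺ required: 14,710 ÷ 50 g/eq = 294.2 eq = 294.2 mol HCl.
(b) Mass of HCl: 294.2 × 36.5 = 10,740 g.
(b) Mass of 23.5% solution: 10,740 / 0.235 = 45,700 g.
(b) Volume: 45,700 g ÷ 1.08 g/mL = 42,320 mL.

(a) 28.3 kg; (b) 42.3 L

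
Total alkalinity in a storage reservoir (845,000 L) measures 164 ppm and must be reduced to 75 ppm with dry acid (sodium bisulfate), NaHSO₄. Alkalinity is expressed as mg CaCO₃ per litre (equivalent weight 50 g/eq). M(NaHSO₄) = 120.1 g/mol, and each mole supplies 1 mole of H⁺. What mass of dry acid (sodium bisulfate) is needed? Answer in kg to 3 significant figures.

181 kg

Alkalinity to neutralize: (164 − 75) = 89 mg/L as CaCO₃ × 845,000 L = 75,200 g as CaCO₃.
Equivalents of H⁺ required: 75,200 ÷ 50 g/eq = 1504 eq = 1504 mol NaHSO₄.
Mass of NaHSO₄: 1504 × 120.1 = 180,600 g.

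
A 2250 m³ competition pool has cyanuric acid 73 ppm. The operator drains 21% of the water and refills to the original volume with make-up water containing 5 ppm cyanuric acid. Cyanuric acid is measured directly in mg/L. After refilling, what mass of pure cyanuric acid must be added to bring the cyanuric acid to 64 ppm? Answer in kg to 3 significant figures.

Volume: 2250 m³ = 2,250,000 L.
After draining 21% and refilling: 73 × 0.79 + 5 × 0.21 = 58.72 ppm.
Deficit to target: 64 − 58.72 = 5.28 mg/L.
Mass: 5.28 mg/L × 2,250,000 L = 11,880 g cyanuric acid.

11.9 kg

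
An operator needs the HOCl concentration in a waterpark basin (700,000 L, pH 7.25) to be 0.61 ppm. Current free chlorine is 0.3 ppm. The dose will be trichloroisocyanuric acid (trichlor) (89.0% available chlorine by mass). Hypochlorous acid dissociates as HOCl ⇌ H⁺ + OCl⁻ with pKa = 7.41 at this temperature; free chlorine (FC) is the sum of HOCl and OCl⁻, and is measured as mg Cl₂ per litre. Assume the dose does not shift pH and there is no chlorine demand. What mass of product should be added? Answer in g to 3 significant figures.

[OCl⁻]/[HOCl] = 10^(pH − pKa) = 10^(7.25 − 7.41) = 0.6918; fraction as HOCl = 1/(1 + 0.6918) = 0.5911.
Free chlorine required for 0.61 ppm HOCl: 0.61 / 0.5911 = 1.032 ppm.
FC to add: 1.032 − 0.3 = 0.732 mg/L as Cl₂.
Cl₂ equivalent: 0.732 mg/L × 700,000 L = 512.4 g.
Product at 89.0% available Cl: 512.4 / 0.89 = 575.7 g.

576 g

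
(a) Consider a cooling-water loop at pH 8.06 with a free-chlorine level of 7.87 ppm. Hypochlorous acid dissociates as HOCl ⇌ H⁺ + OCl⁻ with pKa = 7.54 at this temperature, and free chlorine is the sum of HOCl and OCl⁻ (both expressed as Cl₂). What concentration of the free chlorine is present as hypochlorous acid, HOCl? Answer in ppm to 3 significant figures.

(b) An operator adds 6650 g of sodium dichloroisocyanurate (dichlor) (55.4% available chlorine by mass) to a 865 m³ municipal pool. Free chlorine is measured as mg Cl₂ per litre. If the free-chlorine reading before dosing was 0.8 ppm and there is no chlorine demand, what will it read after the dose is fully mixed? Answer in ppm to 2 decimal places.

(a) 1.83 ppm; (b) 5.06 ppm

(a) [OCl⁻]/[HOCl] = 10^(pH − pKa) = 10^(8.06 − 7.54) = 10^0.52 = 3.311.
(a) Fraction as HOCl = 1 / (1 + 3.311) = 0.2319.
(a) HOCl = 0.2319 × 7.87 ppm = 1.825 ppm.

(b) Volume: 865 m³ = 865,000 L.
(b) Available chlorine delivered: 6650 g × 0.554 = 3684 g as Cl₂.
(b) Concentration rise: 3684 g / 865,000 L = 4.259 mg/L = 4.26 ppm.
(b) Final FC: 0.8 + 4.26 = 5.06 ppm.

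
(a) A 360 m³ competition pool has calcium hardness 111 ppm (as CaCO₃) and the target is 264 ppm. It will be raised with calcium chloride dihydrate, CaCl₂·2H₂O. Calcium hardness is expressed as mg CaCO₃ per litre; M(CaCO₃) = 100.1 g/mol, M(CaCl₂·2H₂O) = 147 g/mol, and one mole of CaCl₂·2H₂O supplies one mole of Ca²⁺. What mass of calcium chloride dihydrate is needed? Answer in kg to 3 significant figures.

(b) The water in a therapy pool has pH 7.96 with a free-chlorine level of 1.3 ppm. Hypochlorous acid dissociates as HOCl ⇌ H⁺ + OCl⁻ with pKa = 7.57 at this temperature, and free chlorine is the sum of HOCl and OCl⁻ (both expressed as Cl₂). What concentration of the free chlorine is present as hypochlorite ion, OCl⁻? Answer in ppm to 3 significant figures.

(a) 80.9 kg; (b) 0.924 ppm

(a) Volume: 360 m³ = 360,000 L.
(a) Hardness to add: (264 − 111) = 153 mg/L as CaCO₃ × 360,000 L = 55,080 g as CaCO₃.
(a) Moles of Ca²⁺ (1 mol Ca²⁺ ≡ 1 mol CaCO₃): 55,080 / 100.1 g/mol = 550.2 mol.
(a) Mass of CaCl₂·2H₂O: 550.2 × 147 = 80,890 g.

(b) [OCl⁻]/[HOCl] = 10^(pH − pKa) = 10^(7.96 − 7.57) = 10^0.39 = 2.455.
(b) Fraction as HOCl = 1 / (1 + 2.455) = 0.2895.
(b) OCl⁻ = (1 − 0.2895) × 1.3 ppm = 0.9237 ppm.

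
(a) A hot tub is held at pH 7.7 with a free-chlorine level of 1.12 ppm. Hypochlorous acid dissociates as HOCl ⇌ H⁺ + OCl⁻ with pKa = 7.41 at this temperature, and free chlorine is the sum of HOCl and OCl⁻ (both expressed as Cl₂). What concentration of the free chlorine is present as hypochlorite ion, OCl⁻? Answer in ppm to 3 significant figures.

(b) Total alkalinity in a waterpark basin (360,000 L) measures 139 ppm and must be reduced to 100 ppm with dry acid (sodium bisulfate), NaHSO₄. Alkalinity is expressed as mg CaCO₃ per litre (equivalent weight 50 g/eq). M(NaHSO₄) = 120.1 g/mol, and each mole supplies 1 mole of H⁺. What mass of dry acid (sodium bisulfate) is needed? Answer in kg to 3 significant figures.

(a) [OCl⁻]/[HOCl] = 10^(pH − pKa) = 10^(7.7 − 7.41) = 10^0.29 = 1.95.
(a) Fraction as HOCl = 1 / (1 + 1.95) = 0.339.
(a) OCl⁻ = (1 − 0.339) × 1.12 ppm = 0.7403 ppm.

(b) Alkalinity to neutralize: (139 − 100) = 39 mg/L as CaCO₃ × 360,000 L = 14,040 g as CaCO₃.
(b) Equivalents of H⁺ required: 14,040 ÷ 50 g/eq = 280.8 eq = 280.8 mol NaHSO₄.
(b) Mass of NaHSO₄: 280.8 × 120.1 = 33,720 g.

(a) 0.740 ppm; (b) 33.7 kg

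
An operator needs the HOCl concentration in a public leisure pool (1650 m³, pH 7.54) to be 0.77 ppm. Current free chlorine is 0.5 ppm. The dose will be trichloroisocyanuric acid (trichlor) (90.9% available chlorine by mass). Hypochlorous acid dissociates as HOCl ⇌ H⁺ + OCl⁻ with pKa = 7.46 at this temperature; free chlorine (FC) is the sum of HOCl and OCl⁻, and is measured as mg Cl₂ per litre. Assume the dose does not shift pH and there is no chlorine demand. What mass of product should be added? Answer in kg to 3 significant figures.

2.17 kg

Volume: 1650 m³ = 1,650,000 L.
[OCl⁻]/[HOCl] = 10^(pH − pKa) = 10^(7.54 − 7.46) = 1.202; fraction as HOCl = 1/(1 + 1.202) = 0.4541.
Free chlorine required for 0.77 ppm HOCl: 0.77 / 0.4541 = 1.696 ppm.
FC to add: 1.696 − 0.5 = 1.196 mg/L as Cl₂.
Cl₂ equivalent: 1.196 mg/L × 1,650,000 L = 1973 g.
Product at 90.9% available Cl: 1973 / 0.909 = 2170 g.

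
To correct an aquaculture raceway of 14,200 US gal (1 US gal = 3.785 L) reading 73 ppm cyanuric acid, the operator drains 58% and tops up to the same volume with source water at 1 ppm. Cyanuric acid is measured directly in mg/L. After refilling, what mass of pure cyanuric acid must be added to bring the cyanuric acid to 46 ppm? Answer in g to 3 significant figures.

Volume: 14,200 US gal × 3.785 L/gal = 53,747 L.
After draining 58% and refilling: 73 × 0.42 + 1 × 0.58 = 31.24 ppm.
Deficit to target: 46 − 31.24 = 14.76 mg/L.
Mass: 14.76 mg/L × 53,747 L = 793.3 g cyanuric acid.

793 g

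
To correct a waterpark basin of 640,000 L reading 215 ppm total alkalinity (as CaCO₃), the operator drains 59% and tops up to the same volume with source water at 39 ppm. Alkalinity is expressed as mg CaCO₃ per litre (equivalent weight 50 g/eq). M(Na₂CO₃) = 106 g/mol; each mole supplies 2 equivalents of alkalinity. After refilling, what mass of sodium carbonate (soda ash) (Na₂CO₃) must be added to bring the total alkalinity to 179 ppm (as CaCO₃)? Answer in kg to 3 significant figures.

46.0 kg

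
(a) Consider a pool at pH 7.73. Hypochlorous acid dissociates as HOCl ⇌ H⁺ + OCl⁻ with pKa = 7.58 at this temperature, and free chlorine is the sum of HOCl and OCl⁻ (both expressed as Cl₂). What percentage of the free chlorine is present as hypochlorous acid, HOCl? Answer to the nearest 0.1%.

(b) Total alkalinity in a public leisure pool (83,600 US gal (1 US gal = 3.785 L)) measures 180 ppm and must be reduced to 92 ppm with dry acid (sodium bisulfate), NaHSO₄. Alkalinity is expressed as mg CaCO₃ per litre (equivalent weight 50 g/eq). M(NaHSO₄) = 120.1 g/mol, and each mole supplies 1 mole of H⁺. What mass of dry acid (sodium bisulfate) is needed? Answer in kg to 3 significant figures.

(a) [OCl⁻]/[HOCl] = 10^(pH − pKa) = 10^(7.73 − 7.58) = 10^0.15 = 1.413.
(a) Fraction as HOCl = 1 / (1 + 1.413) = 0.4145.

(b) Volume: 83,600 US gal × 3.785 L/gal = 316,426 L.
(b) Alkalinity to neutralize: (180 − 92) = 88 mg/L as CaCO₃ × 316,426 L = 27,850 g as CaCO₃.
(b) Equivalents of H⁺ required: 27,850 ÷ 50 g/eq = 556.9 eq = 556.9 mol NaHSO₄.
(b) Mass of NaHSO₄: 556.9 × 120.1 = 66,880 g.

(a) 41.5%; (b) 66.9 kg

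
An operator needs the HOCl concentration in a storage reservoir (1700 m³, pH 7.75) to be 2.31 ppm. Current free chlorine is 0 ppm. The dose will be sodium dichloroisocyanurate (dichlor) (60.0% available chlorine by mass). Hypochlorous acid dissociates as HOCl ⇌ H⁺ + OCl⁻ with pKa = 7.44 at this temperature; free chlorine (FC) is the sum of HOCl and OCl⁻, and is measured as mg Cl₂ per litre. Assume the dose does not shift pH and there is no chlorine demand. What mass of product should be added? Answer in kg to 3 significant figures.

Volume: 1700 m³ = 1,700,000 L.
[OCl⁻]/[HOCl] = 10^(pH − pKa) = 10^(7.75 − 7.44) = 2.042; fraction as HOCl = 1/(1 + 2.042) = 0.3288.
Free chlorine required for 2.31 ppm HOCl: 2.31 / 0.3288 = 7.026 ppm.
FC to add: 7.026 − 0 = 7.026 mg/L as Cl₂.
Cl₂ equivalent: 7.026 mg/L × 1,700,000 L = 11,940 g.
Product at 60.0% available Cl: 11,940 / 0.6 = 19,910 g.

19.9 kg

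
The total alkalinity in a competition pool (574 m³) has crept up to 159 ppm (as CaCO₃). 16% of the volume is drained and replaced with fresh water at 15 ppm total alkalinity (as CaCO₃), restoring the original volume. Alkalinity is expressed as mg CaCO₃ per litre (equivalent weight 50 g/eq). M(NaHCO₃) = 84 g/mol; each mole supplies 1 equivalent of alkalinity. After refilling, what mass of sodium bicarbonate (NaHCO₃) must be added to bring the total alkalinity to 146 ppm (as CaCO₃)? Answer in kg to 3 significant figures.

Volume: 574 m³ = 574,000 L.
After draining 16% and refilling: 159 × 0.84 + 15 × 0.16 = 135.96 ppm.
Deficit to target: 146 − 135.96 = 10.04 mg/L.
As CaCO₃: 10.04 mg/L × 574,000 L = 5763 g; ÷ 50 g/eq ÷ 1 = 115.3 mol NaHCO₃.
Mass: 115.3 × 84 = 9682 g.

9.68 kg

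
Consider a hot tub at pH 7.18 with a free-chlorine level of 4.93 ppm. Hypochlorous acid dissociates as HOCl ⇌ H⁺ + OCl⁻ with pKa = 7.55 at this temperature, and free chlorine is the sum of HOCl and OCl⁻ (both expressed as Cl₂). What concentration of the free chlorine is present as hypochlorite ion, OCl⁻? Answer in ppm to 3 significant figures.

1.47 ppm

[OCl⁻]/[HOCl] = 10^(pH − pKa) = 10^(7.18 − 7.55) = 10^-0.37 = 0.4266.
Fraction as HOCl = 1 / (1 + 0.4266) = 0.701.
OCl⁻ = (1 − 0.701) × 4.93 ppm = 1.474 ppm.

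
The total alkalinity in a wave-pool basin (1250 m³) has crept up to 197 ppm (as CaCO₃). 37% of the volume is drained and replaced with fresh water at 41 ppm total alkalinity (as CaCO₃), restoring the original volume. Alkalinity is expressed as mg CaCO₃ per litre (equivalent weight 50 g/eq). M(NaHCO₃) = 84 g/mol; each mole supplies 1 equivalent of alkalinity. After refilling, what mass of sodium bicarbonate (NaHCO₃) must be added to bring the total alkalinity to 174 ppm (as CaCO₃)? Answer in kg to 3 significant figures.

72.9 kg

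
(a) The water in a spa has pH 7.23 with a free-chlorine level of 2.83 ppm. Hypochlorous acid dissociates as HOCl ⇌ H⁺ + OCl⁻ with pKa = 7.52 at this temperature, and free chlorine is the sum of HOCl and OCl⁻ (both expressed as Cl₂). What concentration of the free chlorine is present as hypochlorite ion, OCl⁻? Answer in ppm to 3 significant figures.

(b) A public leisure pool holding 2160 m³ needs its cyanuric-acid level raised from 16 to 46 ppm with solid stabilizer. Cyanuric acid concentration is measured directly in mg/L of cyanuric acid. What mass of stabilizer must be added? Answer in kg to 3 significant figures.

(a) [OCl⁻]/[HOCl] = 10^(pH − pKa) = 10^(7.23 − 7.52) = 10^-0.29 = 0.5129.
(a) Fraction as HOCl = 1 / (1 + 0.5129) = 0.661.
(a) OCl⁻ = (1 − 0.661) × 2.83 ppm = 0.9594 ppm.

(b) Volume: 2160 m³ = 2,160,000 L.
(b) CYA to add: (46 − 16) = 30 mg/L × 2,160,000 L = 64,800 g cyanuric acid.

(a) 0.959 ppm; (b) 64.8 kg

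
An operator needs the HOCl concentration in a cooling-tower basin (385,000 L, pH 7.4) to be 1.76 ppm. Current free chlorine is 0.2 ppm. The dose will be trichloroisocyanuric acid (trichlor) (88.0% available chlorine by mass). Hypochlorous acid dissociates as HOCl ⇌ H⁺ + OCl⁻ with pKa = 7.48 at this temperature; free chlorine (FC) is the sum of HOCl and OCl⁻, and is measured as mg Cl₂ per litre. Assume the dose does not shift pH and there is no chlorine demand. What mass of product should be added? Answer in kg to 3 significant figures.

1.32 kg

[OCl⁻]/[HOCl] = 10^(pH − pKa) = 10^(7.4 − 7.48) = 0.8318; fraction as HOCl = 1/(1 + 0.8318) = 0.5459.
Free chlorine required for 1.76 ppm HOCl: 1.76 / 0.5459 = 3.224 ppm.
FC to add: 3.224 − 0.2 = 3.024 mg/L as Cl₂.
Cl₂ equivalent: 3.024 mg/L × 385,000 L = 1164 g.
Product at 88.0% available Cl: 1164 / 0.88 = 1323 g.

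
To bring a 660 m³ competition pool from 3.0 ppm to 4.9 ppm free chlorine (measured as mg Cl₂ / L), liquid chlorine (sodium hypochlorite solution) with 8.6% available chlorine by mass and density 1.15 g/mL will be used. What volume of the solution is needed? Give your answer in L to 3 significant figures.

Volume: 660 m³ = 660,000 L.
Chlorine deficit: 4.9 − 3.0 = 1.9 ppm = 1.9 mg/L as Cl₂.
Cl₂ equivalent needed: 1.9 mg/L × 660,000 L = 1,254,000 mg = 1254 g.
Product at 8.6% available chlorine: 1254 / 0.086 = 14,580 g.
Volume at density 1.15 g/mL: 14,580 g ÷ 1.15 g/mL = 12,680 mL.

12.7 L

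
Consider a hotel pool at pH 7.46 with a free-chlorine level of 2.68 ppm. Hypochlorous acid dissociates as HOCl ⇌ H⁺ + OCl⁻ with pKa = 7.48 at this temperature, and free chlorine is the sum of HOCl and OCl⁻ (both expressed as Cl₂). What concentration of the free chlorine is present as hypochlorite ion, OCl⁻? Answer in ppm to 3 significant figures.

1.31 ppm

[OCl⁻]/[HOCl] = 10^(pH − pKa) = 10^(7.46 − 7.48) = 10^-0.02 = 0.955.
Fraction as HOCl = 1 / (1 + 0.955) = 0.5115.
OCl⁻ = (1 − 0.5115) × 2.68 ppm = 1.309 ppm.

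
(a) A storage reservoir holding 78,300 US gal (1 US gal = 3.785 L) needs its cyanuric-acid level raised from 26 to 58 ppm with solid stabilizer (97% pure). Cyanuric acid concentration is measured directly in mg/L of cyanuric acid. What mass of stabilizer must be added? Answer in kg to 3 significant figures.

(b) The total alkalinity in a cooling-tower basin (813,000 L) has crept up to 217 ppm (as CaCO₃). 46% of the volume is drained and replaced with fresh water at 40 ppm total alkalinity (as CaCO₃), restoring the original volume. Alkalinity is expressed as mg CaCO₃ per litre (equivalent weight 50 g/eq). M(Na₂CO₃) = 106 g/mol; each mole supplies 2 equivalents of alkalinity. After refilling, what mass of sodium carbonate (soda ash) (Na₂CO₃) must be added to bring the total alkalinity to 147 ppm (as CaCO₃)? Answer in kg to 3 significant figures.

(a) Volume: 78,300 US gal × 3.785 L/gal = 296,366 L.
(a) CYA to add: (58 − 26) = 32 mg/L × 296,366 L = 9484 g cyanuric acid.
(a) At 97% purity: 9484 / 0.97 = 9777 g product.

(b) After draining 46% and refilling: 217 × 0.54 + 40 × 0.46 = 135.58 ppm.
(b) Deficit to target: 147 − 135.58 = 11.42 mg/L.
(b) As CaCO₃: 11.42 mg/L × 813,000 L = 9284 g; ÷ 50 g/eq ÷ 2 = 92.84 mol Na₂CO₃.
(b) Mass: 92.84 × 106 = 9842 g.

(a) 9.78 kg; (b) 9.84 kg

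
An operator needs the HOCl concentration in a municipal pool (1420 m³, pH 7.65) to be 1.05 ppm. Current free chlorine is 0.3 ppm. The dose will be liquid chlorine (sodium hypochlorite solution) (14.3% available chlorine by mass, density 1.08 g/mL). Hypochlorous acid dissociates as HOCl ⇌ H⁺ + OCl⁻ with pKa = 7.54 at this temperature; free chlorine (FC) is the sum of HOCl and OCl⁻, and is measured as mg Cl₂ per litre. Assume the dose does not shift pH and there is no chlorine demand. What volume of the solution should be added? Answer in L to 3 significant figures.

Volume: 1420 m³ = 1,420,000 L.
[OCl⁻]/[HOCl] = 10^(pH − pKa) = 10^(7.65 − 7.54) = 1.288; fraction as HOCl = 1/(1 + 1.288) = 0.437.
Free chlorine required for 1.05 ppm HOCl: 1.05 / 0.437 = 2.403 ppm.
FC to add: 2.403 − 0.3 = 2.103 mg/L as Cl₂.
Cl₂ equivalent: 2.103 mg/L × 1,420,000 L = 2986 g.
Product at 14.3% available Cl: 2986 / 0.143 = 20,880 g.
Volume: 20,880 g ÷ 1.08 g/mL = 19,330 mL.

19.3 L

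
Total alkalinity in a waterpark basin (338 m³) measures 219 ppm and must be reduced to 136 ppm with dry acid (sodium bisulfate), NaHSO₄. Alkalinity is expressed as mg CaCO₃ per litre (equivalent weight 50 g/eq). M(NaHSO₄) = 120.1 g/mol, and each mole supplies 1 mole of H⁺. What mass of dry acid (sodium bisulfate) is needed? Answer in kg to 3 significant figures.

Volume: 338 m³ = 338,000 L.
Alkalinity to neutralize: (219 − 136) = 83 mg/L as CaCO₃ × 338,000 L = 28,050 g as CaCO₃.
Equivalents of H⁺ required: 28,050 ÷ 50 g/eq = 561.1 eq = 561.1 mol NaHSO₄.
Mass of NaHSO₄: 561.1 × 120.1 = 67,390 g.

67.4 kg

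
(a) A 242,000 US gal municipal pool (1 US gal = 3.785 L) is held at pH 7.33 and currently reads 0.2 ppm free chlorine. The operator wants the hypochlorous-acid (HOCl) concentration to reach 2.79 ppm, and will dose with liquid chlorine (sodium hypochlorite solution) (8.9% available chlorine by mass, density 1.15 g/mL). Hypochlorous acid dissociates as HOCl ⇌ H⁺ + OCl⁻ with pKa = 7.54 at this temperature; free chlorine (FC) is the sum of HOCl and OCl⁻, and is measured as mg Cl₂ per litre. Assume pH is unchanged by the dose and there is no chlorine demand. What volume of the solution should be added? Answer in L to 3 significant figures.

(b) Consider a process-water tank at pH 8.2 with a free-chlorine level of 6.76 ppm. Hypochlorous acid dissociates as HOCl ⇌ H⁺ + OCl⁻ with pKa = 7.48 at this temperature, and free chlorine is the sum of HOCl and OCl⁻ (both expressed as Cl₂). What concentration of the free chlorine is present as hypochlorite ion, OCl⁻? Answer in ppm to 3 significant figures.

(a) Volume: 242,000 US gal × 3.785 L/gal = 915,970 L.
(a) [OCl⁻]/[HOCl] = 10^(pH − pKa) = 10^(7.33 − 7.54) = 0.6166; fraction as HOCl = 1/(1 + 0.6166) = 0.6186.
(a) Free chlorine required for 2.79 ppm HOCl: 2.79 / 0.6186 = 4.51 ppm.
(a) FC to add: 4.51 − 0.2 = 4.31 mg/L as Cl₂.
(a) Cl₂ equivalent: 4.31 mg/L × 915,970 L = 3948 g.
(a) Product at 8.9% available Cl: 3948 / 0.089 = 44,360 g.
(a) Volume: 44,360 g ÷ 1.15 g/mL = 38,570 mL.

(b) [OCl⁻]/[HOCl] = 10^(pH − pKa) = 10^(8.2 − 7.48) = 10^0.72 = 5.248.
(b) Fraction as HOCl = 1 / (1 + 5.248) = 0.16.
(b) OCl⁻ = (1 − 0.16) × 6.76 ppm = 5.678 ppm.

(a) 38.6 L; (b) 5.68 ppm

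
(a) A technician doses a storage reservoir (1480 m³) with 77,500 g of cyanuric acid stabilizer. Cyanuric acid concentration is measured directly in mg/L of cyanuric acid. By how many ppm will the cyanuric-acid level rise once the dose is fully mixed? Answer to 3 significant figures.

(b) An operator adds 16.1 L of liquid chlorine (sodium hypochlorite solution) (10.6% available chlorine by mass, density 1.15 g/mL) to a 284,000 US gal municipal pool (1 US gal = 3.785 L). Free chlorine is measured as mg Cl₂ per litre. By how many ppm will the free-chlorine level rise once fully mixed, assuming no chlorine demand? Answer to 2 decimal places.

(a) 52.4 ppm; (b) 1.83 ppm

(a) Volume: 1480 m³ = 1,480,000 L.
(a) Rise: 77,500 g / 1,480,000 L × 1000 = 52.36 mg/L.

(b) Volume: 284,000 US gal × 3.785 L/gal = 1,074,940 L.
(b) Mass of solution: 16.1 L × 1000 mL/L × 1.15 g/mL = 18,520 g.
(b) Available chlorine delivered: 18,520 g × 0.106 = 1963 g as Cl₂.
(b) Concentration rise: 1963 g / 1,074,940 L = 1.826 mg/L = 1.83 ppm.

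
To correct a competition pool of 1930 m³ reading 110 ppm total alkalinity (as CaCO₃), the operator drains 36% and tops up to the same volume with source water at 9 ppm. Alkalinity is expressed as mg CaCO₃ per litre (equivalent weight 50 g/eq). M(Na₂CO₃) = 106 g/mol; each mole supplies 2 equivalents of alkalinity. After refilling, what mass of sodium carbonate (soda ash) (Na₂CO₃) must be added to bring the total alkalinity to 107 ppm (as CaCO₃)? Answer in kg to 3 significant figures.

Volume: 1930 m³ = 1,930,000 L.
After draining 36% and refilling: 110 × 0.64 + 9 × 0.36 = 73.64 ppm.
Deficit to target: 107 − 73.64 = 33.36 mg/L.
As CaCO₃: 33.36 mg/L × 1,930,000 L = 64,380 g; ÷ 50 g/eq ÷ 2 = 643.8 mol Na₂CO₃.
Mass: 643.8 × 106 = 68,250 g.

68.2 kg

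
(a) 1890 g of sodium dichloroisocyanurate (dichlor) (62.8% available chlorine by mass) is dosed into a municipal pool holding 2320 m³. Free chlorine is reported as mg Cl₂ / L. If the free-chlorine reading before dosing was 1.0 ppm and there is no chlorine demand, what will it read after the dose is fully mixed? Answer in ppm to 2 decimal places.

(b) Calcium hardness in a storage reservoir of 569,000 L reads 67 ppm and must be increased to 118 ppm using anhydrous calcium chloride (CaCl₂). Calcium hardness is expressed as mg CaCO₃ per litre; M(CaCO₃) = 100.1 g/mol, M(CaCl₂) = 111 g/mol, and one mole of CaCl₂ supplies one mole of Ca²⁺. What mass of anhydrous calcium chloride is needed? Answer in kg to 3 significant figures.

(a) Volume: 2320 m³ = 2,320,000 L.
(a) Available chlorine delivered: 1890 g × 0.628 = 1187 g as Cl₂.
(a) Concentration rise: 1187 g / 2,320,000 L = 0.5116 mg/L = 0.51 ppm.
(a) Final FC: 1.0 + 0.51 = 1.51 ppm.

(b) Hardness to add: (118 − 67) = 51 mg/L as CaCO₃ × 569,000 L = 29,020 g as CaCO₃.
(b) Moles of Ca²⁺ (1 mol Ca²⁺ ≡ 1 mol CaCO₃): 29,020 / 100.1 g/mol = 289.9 mol.
(b) Mass of CaCl₂: 289.9 × 111 = 32,180 g.

(a) 1.51 ppm; (b) 32.2 kg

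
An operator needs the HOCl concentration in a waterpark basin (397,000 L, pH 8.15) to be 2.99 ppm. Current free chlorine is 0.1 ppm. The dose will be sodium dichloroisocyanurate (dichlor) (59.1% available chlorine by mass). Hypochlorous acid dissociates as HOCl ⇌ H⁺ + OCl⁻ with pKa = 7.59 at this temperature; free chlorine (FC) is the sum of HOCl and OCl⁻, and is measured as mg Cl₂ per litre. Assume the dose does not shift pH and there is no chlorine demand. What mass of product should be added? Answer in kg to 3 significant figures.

9.23 kg

[OCl⁻]/[HOCl] = 10^(pH − pKa) = 10^(8.15 − 7.59) = 3.631; fraction as HOCl = 1/(1 + 3.631) = 0.2159.
Free chlorine required for 2.99 ppm HOCl: 2.99 / 0.2159 = 13.85 ppm.
FC to add: 13.85 − 0.1 = 13.75 mg/L as Cl₂.
Cl₂ equivalent: 13.75 mg/L × 397,000 L = 5457 g.
Product at 59.1% available Cl: 5457 / 0.591 = 9234 g.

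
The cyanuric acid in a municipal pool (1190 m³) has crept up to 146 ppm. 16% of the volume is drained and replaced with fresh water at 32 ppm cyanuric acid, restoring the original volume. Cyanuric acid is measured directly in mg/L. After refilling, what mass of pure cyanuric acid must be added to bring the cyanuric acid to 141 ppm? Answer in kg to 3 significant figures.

15.8 kg

Volume: 1190 m³ = 1,190,000 L.
After draining 16% and refilling: 146 × 0.84 + 32 × 0.16 = 127.76 ppm.
Deficit to target: 141 − 127.76 = 13.24 mg/L.
Mass: 13.24 mg/L × 1,190,000 L = 15,760 g cyanuric acid.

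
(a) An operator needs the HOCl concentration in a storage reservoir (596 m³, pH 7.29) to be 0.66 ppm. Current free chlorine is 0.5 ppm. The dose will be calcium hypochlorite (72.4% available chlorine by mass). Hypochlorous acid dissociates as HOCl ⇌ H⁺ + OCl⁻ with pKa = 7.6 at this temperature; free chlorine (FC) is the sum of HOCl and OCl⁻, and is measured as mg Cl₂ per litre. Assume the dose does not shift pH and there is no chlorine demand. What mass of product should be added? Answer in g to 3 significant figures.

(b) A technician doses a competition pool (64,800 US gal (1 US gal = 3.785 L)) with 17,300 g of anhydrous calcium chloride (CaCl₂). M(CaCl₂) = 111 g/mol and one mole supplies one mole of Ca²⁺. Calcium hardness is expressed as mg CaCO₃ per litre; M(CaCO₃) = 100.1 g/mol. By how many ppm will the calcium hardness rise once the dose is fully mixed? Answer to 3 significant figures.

(a) 398 g; (b) 63.6 ppm

(a) Volume: 596 m³ = 596,000 L.
(a) [OCl⁻]/[HOCl] = 10^(pH − pKa) = 10^(7.29 − 7.6) = 0.4898; fraction as HOCl = 1/(1 + 0.4898) = 0.6712.
(a) Free chlorine required for 0.66 ppm HOCl: 0.66 / 0.6712 = 0.9833 ppm.
(a) FC to add: 0.9833 − 0.5 = 0.4833 mg/L as Cl₂.
(a) Cl₂ equivalent: 0.4833 mg/L × 596,000 L = 288 g.
(a) Product at 72.4% available Cl: 288 / 0.724 = 397.8 g.

(b) Volume: 64,800 US gal × 3.785 L/gal = 245,268 L.
(b) Moles of Ca²⁺: 17,300 g ÷ 111 g/mol = 155.9 mol.
(b) As CaCO₃: 155.9 mol × 100.1 g/mol = 15,600 g.
(b) Rise: 15,600 g / 245,268 L × 1000 = 63.61 mg/L.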